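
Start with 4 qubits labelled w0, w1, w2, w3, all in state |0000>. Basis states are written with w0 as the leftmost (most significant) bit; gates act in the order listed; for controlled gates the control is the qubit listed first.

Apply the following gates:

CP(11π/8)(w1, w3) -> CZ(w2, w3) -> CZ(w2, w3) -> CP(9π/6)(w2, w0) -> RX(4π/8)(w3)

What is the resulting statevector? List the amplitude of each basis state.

The resulting statevector has amplitude sqrt(2)/2 on |0000>, -sqrt(2)*I/2 on |0001>, and 0 on every other basis state. Key observation: gates 2-3 undo each other exactly, leaving only the rest of the circuit to track.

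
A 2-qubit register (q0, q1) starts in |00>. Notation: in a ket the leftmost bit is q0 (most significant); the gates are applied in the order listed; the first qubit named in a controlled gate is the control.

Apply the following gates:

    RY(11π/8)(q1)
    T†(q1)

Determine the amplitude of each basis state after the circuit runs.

The resulting statevector has amplitude -cos(5*pi/16) on |00>, -exp(3*I*pi/4)*sin(5*pi/16) on |01>, 0 on |10>, 0 on |11>.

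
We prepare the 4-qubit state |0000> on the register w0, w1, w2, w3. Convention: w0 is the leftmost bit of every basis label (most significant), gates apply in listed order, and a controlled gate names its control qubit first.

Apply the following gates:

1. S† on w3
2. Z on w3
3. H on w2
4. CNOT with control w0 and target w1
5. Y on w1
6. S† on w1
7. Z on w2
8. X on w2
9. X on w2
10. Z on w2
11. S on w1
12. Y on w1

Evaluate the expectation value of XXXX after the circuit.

In the final state, XXXX has expectation 0. Key observation: the block from step 5 through step 12 cancels to the identity and can be dropped.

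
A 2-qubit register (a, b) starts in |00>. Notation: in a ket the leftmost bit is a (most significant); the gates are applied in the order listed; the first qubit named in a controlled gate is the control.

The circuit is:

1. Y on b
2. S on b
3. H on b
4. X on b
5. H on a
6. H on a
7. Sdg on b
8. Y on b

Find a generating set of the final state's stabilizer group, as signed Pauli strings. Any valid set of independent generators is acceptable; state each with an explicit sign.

The stabilizer group can be generated by +IY, +ZI, among other valid generating sets.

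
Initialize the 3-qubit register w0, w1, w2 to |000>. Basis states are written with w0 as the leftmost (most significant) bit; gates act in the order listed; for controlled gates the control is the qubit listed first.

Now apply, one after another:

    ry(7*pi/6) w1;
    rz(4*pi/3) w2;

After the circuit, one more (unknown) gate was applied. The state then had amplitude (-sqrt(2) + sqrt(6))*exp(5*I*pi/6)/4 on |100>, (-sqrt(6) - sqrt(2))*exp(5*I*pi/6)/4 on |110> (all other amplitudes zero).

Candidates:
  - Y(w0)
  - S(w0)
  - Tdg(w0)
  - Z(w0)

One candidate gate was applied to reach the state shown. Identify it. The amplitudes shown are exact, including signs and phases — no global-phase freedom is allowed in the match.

It was Y(w0) that produced the state shown.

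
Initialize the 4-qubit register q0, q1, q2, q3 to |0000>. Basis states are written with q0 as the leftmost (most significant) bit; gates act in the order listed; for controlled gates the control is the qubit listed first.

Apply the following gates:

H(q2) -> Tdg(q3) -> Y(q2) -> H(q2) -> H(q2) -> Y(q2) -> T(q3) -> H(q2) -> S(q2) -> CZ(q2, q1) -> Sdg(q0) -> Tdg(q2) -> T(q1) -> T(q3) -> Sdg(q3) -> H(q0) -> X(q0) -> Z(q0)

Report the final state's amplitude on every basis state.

The resulting statevector has amplitude sqrt(2)/2 on |0000>, -sqrt(2)/2 on |1000>, and 0 on every other basis state. Key observation: steps 1-8 multiply out to the identity, so the circuit reduces to the remaining gates.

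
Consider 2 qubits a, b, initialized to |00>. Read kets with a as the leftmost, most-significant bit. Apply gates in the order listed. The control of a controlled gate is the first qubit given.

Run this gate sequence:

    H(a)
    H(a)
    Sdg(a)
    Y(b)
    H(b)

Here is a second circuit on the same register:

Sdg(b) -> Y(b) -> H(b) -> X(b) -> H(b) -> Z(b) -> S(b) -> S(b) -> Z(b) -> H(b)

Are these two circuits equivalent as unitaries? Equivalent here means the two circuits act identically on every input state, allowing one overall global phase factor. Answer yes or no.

No, they are not equivalent — no single phase factor reconciles the two unitaries.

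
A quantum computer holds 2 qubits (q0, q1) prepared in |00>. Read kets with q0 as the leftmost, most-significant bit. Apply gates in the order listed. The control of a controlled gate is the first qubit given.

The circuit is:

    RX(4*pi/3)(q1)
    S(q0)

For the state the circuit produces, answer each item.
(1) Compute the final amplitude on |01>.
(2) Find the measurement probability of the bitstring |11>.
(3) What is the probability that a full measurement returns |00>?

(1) The amplitude on |01> is -sqrt(3)*I/2.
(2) Outcome |11> occurs with probability 0.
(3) The probability of measuring |00> is 1/4.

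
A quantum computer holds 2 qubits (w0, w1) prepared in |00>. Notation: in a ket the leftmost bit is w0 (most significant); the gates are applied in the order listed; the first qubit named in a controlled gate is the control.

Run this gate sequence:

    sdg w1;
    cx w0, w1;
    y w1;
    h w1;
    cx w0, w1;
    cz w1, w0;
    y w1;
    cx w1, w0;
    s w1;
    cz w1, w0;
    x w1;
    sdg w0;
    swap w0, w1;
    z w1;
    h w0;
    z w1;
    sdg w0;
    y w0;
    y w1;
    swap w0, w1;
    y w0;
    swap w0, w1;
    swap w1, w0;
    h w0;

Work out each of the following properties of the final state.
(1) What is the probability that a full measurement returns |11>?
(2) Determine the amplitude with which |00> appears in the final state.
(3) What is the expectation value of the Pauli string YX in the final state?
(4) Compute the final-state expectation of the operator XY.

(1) A full measurement returns |11> with probability 1/2.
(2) The amplitude on |00> is -sqrt(2)/2.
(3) The expectation value of YX is 1.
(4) The expectation value of XY is 1.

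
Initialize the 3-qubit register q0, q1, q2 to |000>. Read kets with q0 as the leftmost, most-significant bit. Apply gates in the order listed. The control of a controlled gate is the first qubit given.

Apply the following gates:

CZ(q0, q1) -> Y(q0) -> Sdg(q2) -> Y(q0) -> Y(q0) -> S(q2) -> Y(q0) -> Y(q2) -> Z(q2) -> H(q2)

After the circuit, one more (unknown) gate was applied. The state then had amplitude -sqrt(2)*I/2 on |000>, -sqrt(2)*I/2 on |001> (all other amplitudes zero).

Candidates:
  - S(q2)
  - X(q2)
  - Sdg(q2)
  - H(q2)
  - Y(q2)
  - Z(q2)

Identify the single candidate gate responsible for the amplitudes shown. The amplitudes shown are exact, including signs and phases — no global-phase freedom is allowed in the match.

The unique candidate consistent with the amplitudes is Z(q2). Key observation: steps 2-7 multiply out to the identity, so the circuit reduces to the remaining gates.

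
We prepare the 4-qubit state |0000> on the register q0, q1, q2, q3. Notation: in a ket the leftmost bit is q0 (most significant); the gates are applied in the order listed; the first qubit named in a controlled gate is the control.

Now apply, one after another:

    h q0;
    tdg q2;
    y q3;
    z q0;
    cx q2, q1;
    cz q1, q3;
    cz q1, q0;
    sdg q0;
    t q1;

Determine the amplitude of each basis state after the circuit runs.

After the circuit, the state carries amplitude sqrt(2)*I/2 on |0001>, -sqrt(2)/2 on |1001>, and 0 on every other basis state.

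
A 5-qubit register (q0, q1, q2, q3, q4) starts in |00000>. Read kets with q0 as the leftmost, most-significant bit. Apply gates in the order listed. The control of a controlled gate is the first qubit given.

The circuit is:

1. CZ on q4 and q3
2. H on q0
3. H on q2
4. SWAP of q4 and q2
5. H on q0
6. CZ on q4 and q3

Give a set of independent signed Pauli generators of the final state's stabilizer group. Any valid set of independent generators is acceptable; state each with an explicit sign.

The stabilizer group can be generated by +IIIIX, +ZIIII, +IZIII, +IIZII, +IIIZI, among other valid generating sets.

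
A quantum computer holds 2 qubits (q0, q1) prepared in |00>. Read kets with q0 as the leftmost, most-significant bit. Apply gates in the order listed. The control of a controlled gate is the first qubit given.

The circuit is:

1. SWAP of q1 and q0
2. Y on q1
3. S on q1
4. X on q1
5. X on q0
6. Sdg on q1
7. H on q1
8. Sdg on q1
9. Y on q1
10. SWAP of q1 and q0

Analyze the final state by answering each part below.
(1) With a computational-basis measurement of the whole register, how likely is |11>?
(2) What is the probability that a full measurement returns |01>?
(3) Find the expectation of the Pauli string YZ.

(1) The probability of measuring |11> is 1/2.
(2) Outcome |01> occurs with probability 1/2.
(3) The expectation value of YZ is 1.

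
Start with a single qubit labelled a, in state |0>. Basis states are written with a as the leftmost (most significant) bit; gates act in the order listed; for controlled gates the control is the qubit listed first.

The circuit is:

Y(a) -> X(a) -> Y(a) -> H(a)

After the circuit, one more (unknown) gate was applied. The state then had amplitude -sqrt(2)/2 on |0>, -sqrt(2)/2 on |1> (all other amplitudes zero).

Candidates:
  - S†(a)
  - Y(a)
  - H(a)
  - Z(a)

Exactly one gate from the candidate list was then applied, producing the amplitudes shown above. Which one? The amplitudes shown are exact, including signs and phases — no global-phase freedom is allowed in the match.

The unique candidate consistent with the amplitudes is Z(a).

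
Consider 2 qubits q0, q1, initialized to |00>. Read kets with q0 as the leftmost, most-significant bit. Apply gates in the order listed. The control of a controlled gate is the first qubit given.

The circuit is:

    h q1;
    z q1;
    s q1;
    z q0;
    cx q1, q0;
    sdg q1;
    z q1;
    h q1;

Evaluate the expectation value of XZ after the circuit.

The expectation value of XZ is 1.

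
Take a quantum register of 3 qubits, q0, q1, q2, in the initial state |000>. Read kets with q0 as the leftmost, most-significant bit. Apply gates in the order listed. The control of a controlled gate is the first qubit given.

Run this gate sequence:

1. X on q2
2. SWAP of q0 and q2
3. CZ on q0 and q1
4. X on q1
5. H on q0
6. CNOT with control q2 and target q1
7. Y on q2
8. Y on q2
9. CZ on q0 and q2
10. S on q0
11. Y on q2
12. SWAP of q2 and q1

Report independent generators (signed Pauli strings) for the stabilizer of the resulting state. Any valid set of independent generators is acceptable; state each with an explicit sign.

The stabilizer group can be generated by -YII, -IZI, -IIZ, among other valid generating sets.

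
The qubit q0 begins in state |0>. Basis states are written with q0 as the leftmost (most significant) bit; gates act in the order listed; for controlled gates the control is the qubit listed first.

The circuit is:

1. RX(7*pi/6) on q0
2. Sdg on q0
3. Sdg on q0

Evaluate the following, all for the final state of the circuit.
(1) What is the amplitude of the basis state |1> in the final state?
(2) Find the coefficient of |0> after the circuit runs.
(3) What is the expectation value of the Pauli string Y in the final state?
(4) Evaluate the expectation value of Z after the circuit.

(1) The final state's coefficient on |1> equals I*(sqrt(2) + sqrt(6))/4.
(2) The final state's coefficient on |0> equals -sqrt(6)/4 + sqrt(2)/4.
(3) The observable Y averages to -1/2.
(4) The observable Z averages to -sqrt(3)/2.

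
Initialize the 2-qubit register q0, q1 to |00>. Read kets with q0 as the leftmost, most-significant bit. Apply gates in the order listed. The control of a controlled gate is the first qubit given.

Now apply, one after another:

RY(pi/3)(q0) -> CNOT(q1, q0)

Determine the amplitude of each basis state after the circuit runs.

The final amplitudes are sqrt(3)/2 on |00>, 0 on |01>, 1/2 on |10>, 0 on |11>.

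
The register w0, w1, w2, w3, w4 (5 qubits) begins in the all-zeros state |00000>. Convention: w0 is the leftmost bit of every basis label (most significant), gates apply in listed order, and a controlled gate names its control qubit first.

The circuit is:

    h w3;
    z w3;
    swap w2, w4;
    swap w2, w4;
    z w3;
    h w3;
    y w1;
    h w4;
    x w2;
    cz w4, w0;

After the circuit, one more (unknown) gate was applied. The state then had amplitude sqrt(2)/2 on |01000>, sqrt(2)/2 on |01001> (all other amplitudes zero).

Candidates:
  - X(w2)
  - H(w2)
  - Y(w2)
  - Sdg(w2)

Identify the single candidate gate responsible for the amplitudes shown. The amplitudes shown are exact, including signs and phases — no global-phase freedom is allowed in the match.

The unique candidate consistent with the amplitudes is Y(w2). Key observation: the block from step 1 through step 6 cancels to the identity and can be dropped.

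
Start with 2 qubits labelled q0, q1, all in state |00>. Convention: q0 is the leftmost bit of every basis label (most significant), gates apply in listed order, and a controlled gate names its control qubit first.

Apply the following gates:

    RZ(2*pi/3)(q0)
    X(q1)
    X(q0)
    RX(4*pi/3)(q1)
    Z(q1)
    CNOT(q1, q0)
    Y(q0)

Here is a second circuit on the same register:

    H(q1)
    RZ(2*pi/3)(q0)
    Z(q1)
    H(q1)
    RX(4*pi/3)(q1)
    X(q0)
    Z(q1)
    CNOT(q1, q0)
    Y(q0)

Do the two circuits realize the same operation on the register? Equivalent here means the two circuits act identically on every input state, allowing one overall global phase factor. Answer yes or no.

Yes: on every input state the two circuits agree up to one overall phase factor.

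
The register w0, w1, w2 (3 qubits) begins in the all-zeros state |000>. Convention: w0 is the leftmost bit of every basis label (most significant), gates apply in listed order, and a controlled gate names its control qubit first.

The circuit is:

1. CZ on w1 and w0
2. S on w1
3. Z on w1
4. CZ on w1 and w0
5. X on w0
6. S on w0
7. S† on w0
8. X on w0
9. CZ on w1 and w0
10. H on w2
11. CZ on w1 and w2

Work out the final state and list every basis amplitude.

The final amplitudes are sqrt(2)/2 on |000>, sqrt(2)/2 on |001>, and 0 on every other basis state. Key observation: the block from step 4 through step 9 cancels to the identity and can be dropped.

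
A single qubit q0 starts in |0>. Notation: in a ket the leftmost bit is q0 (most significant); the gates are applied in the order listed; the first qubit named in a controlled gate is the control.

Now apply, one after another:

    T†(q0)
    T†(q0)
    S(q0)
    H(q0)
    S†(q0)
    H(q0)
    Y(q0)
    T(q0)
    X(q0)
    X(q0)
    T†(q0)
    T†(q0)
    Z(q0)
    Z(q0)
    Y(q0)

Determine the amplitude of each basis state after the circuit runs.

The final amplitudes are (-1 + I)*exp(3*I*pi/4)/2 on |0>, 1/2 + I/2 on |1>. Key observation: gates 8-11 undo each other exactly, leaving only the rest of the circuit to track.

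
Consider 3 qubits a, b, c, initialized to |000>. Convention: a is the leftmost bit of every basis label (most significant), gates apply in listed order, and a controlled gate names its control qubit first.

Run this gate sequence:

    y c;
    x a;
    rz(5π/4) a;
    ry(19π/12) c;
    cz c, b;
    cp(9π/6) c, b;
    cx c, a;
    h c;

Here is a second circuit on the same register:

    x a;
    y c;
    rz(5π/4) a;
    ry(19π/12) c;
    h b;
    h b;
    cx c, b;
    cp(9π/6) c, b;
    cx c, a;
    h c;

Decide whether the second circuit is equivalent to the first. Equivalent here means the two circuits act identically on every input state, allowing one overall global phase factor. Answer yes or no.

No: there is an input state on which the two circuits produce genuinely different outputs (not merely differing by a phase).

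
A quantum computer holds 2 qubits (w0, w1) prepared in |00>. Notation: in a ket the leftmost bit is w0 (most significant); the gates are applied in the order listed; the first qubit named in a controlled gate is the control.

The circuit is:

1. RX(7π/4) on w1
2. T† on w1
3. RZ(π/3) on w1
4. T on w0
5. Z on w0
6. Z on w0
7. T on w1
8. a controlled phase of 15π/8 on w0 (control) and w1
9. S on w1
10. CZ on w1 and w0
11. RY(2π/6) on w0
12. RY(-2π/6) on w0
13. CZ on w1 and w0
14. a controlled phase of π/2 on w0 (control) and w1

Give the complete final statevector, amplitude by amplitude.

The resulting statevector has amplitude sqrt(sqrt(2) + 2)*exp(5*I*pi/6)/2 on |00>, sqrt(2 - sqrt(2))*exp(I*pi/6)/2 on |01>, 0 on |10>, 0 on |11>.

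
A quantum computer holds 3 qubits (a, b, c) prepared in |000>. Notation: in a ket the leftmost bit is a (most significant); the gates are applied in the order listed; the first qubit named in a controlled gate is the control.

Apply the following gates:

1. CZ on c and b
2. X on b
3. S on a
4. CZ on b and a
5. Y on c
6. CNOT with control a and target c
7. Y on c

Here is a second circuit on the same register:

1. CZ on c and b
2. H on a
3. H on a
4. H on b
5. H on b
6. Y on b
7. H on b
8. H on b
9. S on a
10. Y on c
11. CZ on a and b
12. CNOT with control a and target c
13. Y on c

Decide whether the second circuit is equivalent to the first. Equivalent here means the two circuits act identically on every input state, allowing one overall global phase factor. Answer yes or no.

No — the two circuits implement different unitaries, even allowing a global phase.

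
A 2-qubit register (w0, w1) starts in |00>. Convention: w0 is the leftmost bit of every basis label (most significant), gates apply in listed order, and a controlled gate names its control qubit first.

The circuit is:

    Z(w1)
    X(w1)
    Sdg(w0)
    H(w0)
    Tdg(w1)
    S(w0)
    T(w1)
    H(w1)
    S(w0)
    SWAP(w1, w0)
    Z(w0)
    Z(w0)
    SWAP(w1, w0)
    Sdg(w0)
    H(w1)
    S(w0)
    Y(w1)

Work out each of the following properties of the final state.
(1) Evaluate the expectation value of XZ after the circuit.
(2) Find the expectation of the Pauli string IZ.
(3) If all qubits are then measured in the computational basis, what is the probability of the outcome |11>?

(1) The expectation value of XZ is -1. Key observation: steps 8-15 multiply out to the identity, so the circuit reduces to the remaining gates.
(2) The expectation value of IZ is 1.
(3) The probability of measuring |11> is 0.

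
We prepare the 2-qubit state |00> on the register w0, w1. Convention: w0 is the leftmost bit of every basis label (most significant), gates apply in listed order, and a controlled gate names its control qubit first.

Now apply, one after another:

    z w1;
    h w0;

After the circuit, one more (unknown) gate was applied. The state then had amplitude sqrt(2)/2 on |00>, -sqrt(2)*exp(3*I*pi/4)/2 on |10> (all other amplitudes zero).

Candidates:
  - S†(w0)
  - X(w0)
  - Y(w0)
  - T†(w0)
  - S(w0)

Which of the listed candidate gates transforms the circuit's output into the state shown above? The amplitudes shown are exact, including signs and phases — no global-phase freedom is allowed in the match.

It was T†(w0) that produced the state shown.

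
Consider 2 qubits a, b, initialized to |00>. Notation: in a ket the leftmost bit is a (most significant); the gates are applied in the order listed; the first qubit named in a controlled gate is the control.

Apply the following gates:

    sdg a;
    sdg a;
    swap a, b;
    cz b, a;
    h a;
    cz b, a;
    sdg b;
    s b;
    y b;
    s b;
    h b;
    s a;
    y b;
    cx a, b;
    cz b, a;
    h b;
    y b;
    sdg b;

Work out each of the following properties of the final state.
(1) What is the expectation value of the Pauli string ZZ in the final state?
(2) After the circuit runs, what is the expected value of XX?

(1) In the final state, ZZ has expectation -1.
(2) The observable XX averages to 1.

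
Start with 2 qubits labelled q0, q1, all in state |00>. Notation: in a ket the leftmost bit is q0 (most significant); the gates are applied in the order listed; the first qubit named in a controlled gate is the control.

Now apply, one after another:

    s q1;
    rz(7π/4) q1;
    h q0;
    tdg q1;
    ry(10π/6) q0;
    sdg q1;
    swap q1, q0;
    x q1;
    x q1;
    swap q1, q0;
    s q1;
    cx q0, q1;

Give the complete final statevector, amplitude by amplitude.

After the circuit, the state carries amplitude (sqrt(2) + sqrt(6))*exp(I*pi/8)/4 on |00>, 0 on |01>, 0 on |10>, (-sqrt(2) + sqrt(6))*exp(I*pi/8)/4 on |11>.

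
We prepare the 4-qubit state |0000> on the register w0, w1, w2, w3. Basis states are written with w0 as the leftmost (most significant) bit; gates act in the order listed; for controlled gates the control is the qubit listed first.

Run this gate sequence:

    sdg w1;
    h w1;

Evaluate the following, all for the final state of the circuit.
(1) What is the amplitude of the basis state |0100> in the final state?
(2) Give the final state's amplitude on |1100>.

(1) |0100> carries amplitude sqrt(2)/2 in the final state.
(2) The final state's coefficient on |1100> equals 0.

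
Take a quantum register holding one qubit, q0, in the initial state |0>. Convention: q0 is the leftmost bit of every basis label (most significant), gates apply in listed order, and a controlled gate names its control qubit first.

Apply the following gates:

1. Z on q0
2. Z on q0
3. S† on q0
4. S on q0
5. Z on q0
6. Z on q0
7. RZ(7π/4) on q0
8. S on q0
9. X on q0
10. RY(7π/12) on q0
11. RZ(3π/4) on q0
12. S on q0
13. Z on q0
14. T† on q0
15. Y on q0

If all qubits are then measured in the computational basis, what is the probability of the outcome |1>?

A full measurement returns |1> with probability -sqrt(2)/8 + sqrt(6)/8 + 1/2. Key observation: gates 1-6 undo each other exactly, leaving only the rest of the circuit to track.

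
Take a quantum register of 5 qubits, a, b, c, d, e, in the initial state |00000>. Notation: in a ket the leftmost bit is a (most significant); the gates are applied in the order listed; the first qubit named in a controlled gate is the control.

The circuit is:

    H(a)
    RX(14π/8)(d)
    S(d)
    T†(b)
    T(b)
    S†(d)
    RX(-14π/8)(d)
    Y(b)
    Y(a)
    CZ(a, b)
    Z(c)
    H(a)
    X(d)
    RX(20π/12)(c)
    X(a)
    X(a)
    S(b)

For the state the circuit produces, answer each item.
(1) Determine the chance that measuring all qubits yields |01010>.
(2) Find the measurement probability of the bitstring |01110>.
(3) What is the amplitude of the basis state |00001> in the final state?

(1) A full measurement returns |01010> with probability 3/4.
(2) Outcome |01110> occurs with probability 1/4.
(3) |00001> carries amplitude 0 in the final state.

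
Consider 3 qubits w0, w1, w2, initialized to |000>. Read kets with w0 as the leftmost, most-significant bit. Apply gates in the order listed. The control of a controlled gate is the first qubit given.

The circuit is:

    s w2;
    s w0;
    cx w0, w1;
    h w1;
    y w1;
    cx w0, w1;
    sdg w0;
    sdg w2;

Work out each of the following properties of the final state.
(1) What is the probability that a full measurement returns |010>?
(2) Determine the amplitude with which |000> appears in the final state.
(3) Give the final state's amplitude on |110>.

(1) The probability of measuring |010> is 1/2.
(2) |000> carries amplitude -sqrt(2)*I/2 in the final state.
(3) The amplitude on |110> is 0.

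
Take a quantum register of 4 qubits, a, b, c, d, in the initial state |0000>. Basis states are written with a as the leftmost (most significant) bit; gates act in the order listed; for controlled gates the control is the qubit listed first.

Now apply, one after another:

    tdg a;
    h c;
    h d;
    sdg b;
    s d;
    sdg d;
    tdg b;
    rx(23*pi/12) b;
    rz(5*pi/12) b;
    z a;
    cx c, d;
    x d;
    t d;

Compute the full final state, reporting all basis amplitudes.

The resulting statevector has amplitude -sqrt(1/2 - sqrt(2)/4)*exp(-5*I*pi/24)/4 - sqrt(3)*sqrt(sqrt(2)/4 + 1/2)*exp(-5*I*pi/24)/4 on |0000>, -sqrt(3)*sqrt(sqrt(2)/4 + 1/2)*exp(I*pi/24)/4 - sqrt(1/2 - sqrt(2)/4)*exp(I*pi/24)/4 on |0001>, -sqrt(1/2 - sqrt(2)/4)*exp(-5*I*pi/24)/4 - sqrt(3)*sqrt(sqrt(2)/4 + 1/2)*exp(-5*I*pi/24)/4 on |0010>, -sqrt(3)*sqrt(sqrt(2)/4 + 1/2)*exp(I*pi/24)/4 - sqrt(1/2 - sqrt(2)/4)*exp(I*pi/24)/4 on |0011>, -I*sqrt(sqrt(2)/4 + 1/2)*exp(5*I*pi/24)/4 + sqrt(3)*I*sqrt(1/2 - sqrt(2)/4)*exp(5*I*pi/24)/4 on |0100>, -I*sqrt(sqrt(2)/4 + 1/2)*exp(11*I*pi/24)/4 + sqrt(3)*I*sqrt(1/2 - sqrt(2)/4)*exp(11*I*pi/24)/4 on |0101>, -I*sqrt(sqrt(2)/4 + 1/2)*exp(5*I*pi/24)/4 + sqrt(3)*I*sqrt(1/2 - sqrt(2)/4)*exp(5*I*pi/24)/4 on |0110>, -I*sqrt(sqrt(2)/4 + 1/2)*exp(11*I*pi/24)/4 + sqrt(3)*I*sqrt(1/2 - sqrt(2)/4)*exp(11*I*pi/24)/4 on |0111>, 0 on |1000>, 0 on |1001>, 0 on |1010>, 0 on |1011>, 0 on |1100>, 0 on |1101>, 0 on |1110>, 0 on |1111>. Key observation: steps 5-6 multiply out to the identity, so the circuit reduces to the remaining gates.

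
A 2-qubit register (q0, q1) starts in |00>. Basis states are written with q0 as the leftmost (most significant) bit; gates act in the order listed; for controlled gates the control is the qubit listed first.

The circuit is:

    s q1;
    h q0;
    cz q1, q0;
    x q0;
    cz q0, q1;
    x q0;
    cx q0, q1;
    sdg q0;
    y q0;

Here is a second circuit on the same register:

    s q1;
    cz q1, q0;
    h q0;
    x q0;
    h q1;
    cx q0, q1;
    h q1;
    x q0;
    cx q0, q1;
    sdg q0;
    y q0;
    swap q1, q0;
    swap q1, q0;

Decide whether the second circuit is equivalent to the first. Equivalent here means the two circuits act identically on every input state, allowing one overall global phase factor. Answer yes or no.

No: there is an input state on which the two circuits produce genuinely different outputs (not merely differing by a phase).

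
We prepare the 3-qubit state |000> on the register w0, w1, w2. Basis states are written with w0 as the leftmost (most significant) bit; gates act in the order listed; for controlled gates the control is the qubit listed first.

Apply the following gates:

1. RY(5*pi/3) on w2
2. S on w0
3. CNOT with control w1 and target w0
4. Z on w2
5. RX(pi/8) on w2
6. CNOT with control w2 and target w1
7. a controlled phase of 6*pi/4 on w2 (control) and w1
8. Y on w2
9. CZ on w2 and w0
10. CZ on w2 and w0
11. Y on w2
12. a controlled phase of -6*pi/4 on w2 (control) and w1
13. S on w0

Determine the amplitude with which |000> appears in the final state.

The final state's coefficient on |000> equals -sqrt(3)*cos(pi/16)/2 + I*sin(pi/16)/2. Key observation: steps 7-12 multiply out to the identity, so the circuit reduces to the remaining gates.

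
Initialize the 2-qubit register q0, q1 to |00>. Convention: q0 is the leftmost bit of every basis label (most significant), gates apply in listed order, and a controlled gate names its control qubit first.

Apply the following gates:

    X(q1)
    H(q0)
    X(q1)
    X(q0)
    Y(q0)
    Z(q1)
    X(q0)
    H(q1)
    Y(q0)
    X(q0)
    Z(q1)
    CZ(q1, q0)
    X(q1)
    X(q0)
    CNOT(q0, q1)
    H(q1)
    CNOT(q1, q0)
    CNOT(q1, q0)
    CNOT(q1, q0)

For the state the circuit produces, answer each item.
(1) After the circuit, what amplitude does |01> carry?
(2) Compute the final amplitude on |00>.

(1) |01> carries amplitude -sqrt(2)/2 in the final state.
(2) The final state's coefficient on |00> equals -sqrt(2)/2.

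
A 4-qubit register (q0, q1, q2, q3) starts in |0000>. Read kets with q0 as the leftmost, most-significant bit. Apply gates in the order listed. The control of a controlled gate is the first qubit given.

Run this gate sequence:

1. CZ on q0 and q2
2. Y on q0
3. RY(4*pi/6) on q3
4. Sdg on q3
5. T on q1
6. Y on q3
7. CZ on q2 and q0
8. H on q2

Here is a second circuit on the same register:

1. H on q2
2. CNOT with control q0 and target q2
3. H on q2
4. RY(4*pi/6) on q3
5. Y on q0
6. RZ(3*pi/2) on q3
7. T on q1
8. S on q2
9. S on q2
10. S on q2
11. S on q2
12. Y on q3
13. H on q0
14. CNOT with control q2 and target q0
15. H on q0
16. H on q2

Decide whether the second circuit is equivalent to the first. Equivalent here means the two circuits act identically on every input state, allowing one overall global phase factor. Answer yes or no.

Yes, they are equivalent — the unitaries differ by at most a global phase.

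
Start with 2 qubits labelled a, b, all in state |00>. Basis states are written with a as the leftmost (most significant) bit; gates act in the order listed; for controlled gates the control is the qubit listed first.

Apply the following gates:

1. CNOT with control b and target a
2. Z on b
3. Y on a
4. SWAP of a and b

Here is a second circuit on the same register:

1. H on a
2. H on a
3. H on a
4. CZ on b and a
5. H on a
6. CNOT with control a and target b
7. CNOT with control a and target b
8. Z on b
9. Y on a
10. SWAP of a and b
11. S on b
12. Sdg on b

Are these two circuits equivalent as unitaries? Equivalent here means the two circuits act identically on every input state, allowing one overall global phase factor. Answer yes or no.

Yes, they are equivalent — the unitaries differ by at most a global phase.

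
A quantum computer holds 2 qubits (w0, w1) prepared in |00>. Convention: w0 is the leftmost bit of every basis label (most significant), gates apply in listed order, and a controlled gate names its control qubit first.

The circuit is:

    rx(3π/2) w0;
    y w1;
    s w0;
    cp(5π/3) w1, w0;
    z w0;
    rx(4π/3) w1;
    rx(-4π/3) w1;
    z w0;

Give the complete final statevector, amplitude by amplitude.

After the circuit, the state carries amplitude 0 on |00>, -sqrt(2)*I/2 on |01>, 0 on |10>, sqrt(2)*exp(I*pi/6)/2 on |11>. Key observation: gates 5-8 undo each other exactly, leaving only the rest of the circuit to track.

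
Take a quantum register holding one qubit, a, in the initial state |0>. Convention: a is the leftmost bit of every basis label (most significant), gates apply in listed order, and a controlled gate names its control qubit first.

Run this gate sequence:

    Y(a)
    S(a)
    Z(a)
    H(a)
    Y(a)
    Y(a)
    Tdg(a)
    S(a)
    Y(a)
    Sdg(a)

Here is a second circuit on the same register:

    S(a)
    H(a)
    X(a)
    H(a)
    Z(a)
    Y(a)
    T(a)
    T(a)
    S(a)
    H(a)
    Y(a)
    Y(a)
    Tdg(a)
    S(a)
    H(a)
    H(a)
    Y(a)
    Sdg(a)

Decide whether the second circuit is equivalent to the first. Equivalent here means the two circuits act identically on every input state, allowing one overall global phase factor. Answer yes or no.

No: there is an input state on which the two circuits produce genuinely different outputs (not merely differing by a phase).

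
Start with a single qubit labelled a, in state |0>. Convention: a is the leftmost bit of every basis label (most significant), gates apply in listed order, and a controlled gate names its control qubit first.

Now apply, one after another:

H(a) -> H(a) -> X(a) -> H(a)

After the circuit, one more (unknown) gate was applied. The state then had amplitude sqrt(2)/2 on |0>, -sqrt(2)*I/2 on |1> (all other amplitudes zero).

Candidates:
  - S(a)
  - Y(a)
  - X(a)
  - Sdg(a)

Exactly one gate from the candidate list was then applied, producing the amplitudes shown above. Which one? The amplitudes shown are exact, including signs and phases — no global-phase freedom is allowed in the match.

The applied gate was S(a).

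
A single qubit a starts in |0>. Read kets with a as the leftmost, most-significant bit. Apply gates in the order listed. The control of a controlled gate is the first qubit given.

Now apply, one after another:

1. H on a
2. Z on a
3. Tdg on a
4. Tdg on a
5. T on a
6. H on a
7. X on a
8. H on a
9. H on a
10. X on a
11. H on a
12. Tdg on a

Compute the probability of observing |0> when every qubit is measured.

Outcome |0> occurs with probability 1/2. Key observation: steps 5-12 multiply out to the identity, so the circuit reduces to the remaining gates.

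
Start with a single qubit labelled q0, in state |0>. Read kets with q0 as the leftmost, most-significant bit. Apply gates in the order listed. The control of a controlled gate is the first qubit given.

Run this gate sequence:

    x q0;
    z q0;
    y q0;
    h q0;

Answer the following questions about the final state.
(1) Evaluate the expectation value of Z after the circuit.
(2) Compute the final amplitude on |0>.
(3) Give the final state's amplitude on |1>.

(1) In the final state, Z has expectation 0.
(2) |0> carries amplitude sqrt(2)*I/2 in the final state.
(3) The final state's coefficient on |1> equals sqrt(2)*I/2.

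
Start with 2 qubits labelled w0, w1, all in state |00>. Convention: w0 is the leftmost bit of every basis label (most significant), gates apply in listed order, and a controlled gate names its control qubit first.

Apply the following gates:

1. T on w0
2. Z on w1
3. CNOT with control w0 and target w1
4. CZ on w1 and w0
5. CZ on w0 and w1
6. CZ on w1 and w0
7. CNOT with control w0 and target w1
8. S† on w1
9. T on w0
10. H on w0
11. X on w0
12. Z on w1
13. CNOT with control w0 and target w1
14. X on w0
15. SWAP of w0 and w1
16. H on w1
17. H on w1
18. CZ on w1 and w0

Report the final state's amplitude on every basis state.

The final amplitudes are 0 on |00>, sqrt(2)/2 on |01>, sqrt(2)/2 on |10>, 0 on |11>. Key observation: gates 16-17 undo each other exactly, leaving only the rest of the circuit to track.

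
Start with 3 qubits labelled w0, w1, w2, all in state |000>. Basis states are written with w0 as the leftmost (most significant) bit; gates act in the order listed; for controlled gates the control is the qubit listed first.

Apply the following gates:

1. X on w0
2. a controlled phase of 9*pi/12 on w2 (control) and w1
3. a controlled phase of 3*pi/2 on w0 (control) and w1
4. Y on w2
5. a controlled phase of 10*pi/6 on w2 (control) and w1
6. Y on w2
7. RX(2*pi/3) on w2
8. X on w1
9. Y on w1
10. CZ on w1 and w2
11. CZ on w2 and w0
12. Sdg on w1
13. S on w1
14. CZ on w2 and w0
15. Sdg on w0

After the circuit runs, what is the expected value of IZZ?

In the final state, IZZ has expectation -1/2.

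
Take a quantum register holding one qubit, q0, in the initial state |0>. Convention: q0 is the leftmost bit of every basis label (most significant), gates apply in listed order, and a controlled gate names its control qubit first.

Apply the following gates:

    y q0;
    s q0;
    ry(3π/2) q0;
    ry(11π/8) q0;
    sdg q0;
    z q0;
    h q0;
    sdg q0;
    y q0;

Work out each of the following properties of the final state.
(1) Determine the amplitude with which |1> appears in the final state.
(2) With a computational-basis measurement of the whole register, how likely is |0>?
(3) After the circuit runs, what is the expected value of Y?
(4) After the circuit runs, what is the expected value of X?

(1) The amplitude on |1> is (-1 + I)*exp(11*I*pi/16)/2.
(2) A full measurement returns |0> with probability 1/2.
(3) The observable Y averages to -sqrt(sqrt(2) + 2)/2.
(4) In the final state, X has expectation -sqrt(2 - sqrt(2))/2.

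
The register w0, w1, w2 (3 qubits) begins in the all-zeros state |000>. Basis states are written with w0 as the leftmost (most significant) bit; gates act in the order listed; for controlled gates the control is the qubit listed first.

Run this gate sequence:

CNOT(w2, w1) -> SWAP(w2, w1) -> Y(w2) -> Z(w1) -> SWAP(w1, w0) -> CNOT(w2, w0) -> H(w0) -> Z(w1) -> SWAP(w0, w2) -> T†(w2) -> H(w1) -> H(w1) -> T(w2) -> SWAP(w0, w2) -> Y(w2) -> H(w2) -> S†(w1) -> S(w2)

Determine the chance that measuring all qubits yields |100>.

A full measurement returns |100> with probability 1/4. Key observation: gates 9-14 undo each other exactly, leaving only the rest of the circuit to track.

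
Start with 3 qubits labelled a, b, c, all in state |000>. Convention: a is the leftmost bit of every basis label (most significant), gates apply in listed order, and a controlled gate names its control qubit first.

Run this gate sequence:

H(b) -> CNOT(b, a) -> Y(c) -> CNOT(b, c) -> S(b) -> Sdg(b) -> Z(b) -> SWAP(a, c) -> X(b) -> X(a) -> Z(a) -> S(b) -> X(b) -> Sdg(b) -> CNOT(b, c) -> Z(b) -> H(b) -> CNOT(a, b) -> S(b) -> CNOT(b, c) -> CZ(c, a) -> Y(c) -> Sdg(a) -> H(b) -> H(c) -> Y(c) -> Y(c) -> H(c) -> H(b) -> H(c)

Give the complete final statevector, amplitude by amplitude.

The resulting statevector has amplitude -sqrt(2)*I/4 on |000>, sqrt(2)*I/4 on |001>, -sqrt(2)/4 on |010>, -sqrt(2)/4 on |011>, sqrt(2)/4 on |100>, -sqrt(2)/4 on |101>, -sqrt(2)*I/4 on |110>, -sqrt(2)*I/4 on |111>.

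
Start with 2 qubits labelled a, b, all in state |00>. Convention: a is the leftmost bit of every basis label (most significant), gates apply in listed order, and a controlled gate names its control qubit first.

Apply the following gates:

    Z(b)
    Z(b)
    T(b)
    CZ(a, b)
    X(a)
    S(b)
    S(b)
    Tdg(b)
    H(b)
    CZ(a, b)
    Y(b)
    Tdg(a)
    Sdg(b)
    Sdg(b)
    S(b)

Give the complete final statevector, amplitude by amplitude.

After the circuit, the state carries amplitude 0 on |00>, 0 on |01>, sqrt(2)*exp(I*pi/4)/2 on |10>, -sqrt(2)*exp(3*I*pi/4)/2 on |11>.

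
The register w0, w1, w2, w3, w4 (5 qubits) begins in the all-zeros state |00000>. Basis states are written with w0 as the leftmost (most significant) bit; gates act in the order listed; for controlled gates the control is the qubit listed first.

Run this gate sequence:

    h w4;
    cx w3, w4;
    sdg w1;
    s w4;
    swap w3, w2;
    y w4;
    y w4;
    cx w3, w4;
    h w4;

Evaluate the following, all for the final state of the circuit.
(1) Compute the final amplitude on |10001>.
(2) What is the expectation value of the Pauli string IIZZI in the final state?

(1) |10001> carries amplitude 0 in the final state.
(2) The observable IIZZI averages to 1.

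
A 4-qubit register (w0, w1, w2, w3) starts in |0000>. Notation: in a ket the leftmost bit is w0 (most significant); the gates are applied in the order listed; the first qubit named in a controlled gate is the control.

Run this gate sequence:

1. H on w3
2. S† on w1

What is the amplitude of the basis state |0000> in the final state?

The final state's coefficient on |0000> equals sqrt(2)/2.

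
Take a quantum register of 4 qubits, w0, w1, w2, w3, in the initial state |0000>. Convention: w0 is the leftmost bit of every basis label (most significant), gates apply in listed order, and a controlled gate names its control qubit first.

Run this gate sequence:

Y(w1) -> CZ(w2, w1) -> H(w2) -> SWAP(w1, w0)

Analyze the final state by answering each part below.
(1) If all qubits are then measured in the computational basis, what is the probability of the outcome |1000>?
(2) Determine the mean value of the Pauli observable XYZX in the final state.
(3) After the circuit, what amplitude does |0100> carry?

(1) Outcome |1000> occurs with probability 1/2.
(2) The observable XYZX averages to 0.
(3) The amplitude on |0100> is 0.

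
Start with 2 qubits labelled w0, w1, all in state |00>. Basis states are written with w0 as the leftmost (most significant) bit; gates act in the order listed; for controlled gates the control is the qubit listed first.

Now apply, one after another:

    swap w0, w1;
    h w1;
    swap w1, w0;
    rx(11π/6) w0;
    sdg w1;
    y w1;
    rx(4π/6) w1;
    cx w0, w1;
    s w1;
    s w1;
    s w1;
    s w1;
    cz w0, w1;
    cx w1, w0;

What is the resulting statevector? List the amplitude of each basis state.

The resulting statevector has amplitude -(1 - I)*(sqrt(3) + 3*I)/8 on |00>, (1 - I)*(sqrt(3) + 3*I)/8 on |01>, (1 - I)*(sqrt(3) - I)/8 on |10>, (1 - I)*(sqrt(3) - I)/8 on |11>. Key observation: steps 9-12 multiply out to the identity, so the circuit reduces to the remaining gates.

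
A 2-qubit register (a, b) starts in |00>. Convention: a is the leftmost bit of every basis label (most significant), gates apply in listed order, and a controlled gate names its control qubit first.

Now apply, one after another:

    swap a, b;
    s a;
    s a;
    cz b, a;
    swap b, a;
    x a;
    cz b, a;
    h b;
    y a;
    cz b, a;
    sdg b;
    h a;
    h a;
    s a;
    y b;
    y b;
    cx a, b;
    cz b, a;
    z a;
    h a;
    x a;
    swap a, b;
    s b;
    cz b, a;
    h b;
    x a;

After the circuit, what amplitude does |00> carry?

|00> carries amplitude sqrt(2)*(-1 + I)/4 in the final state.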